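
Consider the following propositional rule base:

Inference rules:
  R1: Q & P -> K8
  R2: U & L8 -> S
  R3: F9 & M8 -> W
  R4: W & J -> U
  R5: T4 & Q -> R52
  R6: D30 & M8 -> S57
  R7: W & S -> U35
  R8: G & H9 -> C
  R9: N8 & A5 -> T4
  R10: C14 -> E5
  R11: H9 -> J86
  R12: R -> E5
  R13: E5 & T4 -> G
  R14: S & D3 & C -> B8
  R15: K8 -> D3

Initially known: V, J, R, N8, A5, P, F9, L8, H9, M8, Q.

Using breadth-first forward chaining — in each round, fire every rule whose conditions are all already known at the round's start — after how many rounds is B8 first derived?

4

[1] R1 [Q & P -> K8]; R3 [F9 & M8 -> W]; R9 [N8 & A5 -> T4]; R11 [H9 -> J86]; R12 [R -> E5]. ⇒ new: K8, W, T4, J86, E5.
[2] R4 [W & J -> U]; R5 [T4 & Q -> R52]; R13 [E5 & T4 -> G]; R15 [K8 -> D3]. ⇒ new: U, R52, G, D3.
[3] R2 [U & L8 -> S]; R8 [G & H9 -> C]. ⇒ new: S, C.
[4] R7 [W & S -> U35]; R14 [S & D3 & C -> B8]. ⇒ new: U35, B8.
B8 first appears in round 4.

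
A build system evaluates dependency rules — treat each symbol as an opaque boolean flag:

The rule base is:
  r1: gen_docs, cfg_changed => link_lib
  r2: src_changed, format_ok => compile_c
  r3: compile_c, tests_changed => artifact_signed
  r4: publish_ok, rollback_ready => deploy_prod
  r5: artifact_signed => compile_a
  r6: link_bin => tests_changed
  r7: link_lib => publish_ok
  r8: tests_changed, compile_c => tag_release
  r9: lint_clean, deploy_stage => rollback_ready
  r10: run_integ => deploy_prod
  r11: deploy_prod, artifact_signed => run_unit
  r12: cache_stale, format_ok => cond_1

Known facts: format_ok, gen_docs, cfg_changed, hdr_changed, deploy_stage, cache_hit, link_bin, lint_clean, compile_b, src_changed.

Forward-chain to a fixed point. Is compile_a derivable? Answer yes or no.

yes

Round 1: r1 [gen_docs, cfg_changed => link_lib]; r2 [src_changed, format_ok => compile_c]; r6 [link_bin => tests_changed]; r9 [lint_clean, deploy_stage => rollback_ready]. New: link_lib, compile_c, tests_changed, rollback_ready.
Round 2: r3 [compile_c, tests_changed => artifact_signed]; r7 [link_lib => publish_ok]; r8 [tests_changed, compile_c => tag_release]. New: artifact_signed, publish_ok, tag_release.
Round 3: r4 [publish_ok, rollback_ready => deploy_prod]; r5 [artifact_signed => compile_a]. New: deploy_prod, compile_a.
Round 4: r11 [deploy_prod, artifact_signed => run_unit]. New: run_unit.
compile_a appears in round 3, so it is derivable.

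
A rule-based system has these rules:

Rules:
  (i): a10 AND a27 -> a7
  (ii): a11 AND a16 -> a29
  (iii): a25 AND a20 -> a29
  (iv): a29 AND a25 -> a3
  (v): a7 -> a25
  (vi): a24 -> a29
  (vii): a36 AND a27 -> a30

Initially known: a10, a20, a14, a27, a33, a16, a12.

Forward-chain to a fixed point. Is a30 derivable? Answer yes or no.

Round 1: (i) [a10 AND a27 -> a7]. Adds a7.
Round 2: (v) [a7 -> a25]. Adds a25.
Round 3: (iii) [a25 AND a20 -> a29]. Adds a29.
Round 4: (iv) [a29 AND a25 -> a3]. Adds a3.
Fixed point reached. a30 is concluded only by (vii); (vii) needs a36 (never derived).

no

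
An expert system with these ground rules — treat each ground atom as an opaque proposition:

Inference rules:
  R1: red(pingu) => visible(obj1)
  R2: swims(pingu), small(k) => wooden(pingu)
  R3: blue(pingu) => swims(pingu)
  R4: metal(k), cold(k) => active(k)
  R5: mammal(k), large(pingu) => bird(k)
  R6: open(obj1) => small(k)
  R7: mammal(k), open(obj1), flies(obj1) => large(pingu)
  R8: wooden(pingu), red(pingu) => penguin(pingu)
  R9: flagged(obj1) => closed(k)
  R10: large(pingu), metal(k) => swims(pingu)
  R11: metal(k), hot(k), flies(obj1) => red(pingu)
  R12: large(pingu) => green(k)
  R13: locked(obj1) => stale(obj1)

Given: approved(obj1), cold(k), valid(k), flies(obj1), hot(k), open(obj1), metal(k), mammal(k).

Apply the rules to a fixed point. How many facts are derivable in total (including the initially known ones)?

Round 1: R4 [metal(k), cold(k) => active(k)]; R6 [open(obj1) => small(k)]; R7 [mammal(k), open(obj1), flies(obj1) => large(pingu)]; R11 [metal(k), hot(k), flies(obj1) => red(pingu)]. New: active(k), small(k), large(pingu), red(pingu).
Round 2: R1 [red(pingu) => visible(obj1)]; R5 [mammal(k), large(pingu) => bird(k)]; R10 [large(pingu), metal(k) => swims(pingu)]; R12 [large(pingu) => green(k)]. New: visible(obj1), bird(k), swims(pingu), green(k).
Round 3: R2 [swims(pingu), small(k) => wooden(pingu)]. New: wooden(pingu).
Round 4: R8 [wooden(pingu), red(pingu) => penguin(pingu)]. New: penguin(pingu).
Closure: {active(k), approved(obj1), bird(k), cold(k), flies(obj1), green(k), hot(k), large(pingu), mammal(k), metal(k), open(obj1), penguin(pingu), red(pingu), small(k), swims(pingu), valid(k), visible(obj1), wooden(pingu)} — 18 facts.

18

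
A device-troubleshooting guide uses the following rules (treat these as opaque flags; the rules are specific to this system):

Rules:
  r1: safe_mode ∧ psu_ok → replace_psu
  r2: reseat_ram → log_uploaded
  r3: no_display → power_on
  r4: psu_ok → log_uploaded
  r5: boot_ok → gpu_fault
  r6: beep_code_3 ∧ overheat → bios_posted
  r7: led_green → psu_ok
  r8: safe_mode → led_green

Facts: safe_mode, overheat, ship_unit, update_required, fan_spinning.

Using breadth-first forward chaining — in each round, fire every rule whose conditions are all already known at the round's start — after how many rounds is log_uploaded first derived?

Round 1: r8 [safe_mode → led_green]. Adds led_green.
Round 2: r7 [led_green → psu_ok]. Adds psu_ok.
Round 3: r1 [safe_mode ∧ psu_ok → replace_psu]; r4 [psu_ok → log_uploaded]. Adds replace_psu, log_uploaded.
log_uploaded first appears in round 3.

3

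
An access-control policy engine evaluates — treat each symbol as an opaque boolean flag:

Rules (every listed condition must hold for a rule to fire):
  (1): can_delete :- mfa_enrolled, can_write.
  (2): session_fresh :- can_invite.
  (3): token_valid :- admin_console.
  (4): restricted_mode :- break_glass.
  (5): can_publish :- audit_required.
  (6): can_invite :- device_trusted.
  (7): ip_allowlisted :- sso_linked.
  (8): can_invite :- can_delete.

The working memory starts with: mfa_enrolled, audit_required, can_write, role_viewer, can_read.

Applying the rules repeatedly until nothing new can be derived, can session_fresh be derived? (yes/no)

[1] (1) [can_delete :- mfa_enrolled, can_write.]; (5) [can_publish :- audit_required.]. ⇒ new: can_delete, can_publish.
[2] (8) [can_invite :- can_delete.]. ⇒ new: can_invite.
[3] (2) [session_fresh :- can_invite.]. ⇒ new: session_fresh.
session_fresh appears in round 3, so it is derivable.

yes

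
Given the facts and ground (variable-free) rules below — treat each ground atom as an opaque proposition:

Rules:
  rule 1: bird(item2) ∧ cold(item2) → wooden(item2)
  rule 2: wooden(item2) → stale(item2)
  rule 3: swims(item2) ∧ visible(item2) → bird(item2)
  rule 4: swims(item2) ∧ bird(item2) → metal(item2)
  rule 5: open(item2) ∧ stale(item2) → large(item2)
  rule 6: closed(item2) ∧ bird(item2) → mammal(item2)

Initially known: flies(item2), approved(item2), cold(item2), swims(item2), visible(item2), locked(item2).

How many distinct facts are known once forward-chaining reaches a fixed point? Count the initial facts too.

Round 1: rule 3 [swims(item2) ∧ visible(item2) → bird(item2)]. Adds bird(item2).
Round 2: rule 1 [bird(item2) ∧ cold(item2) → wooden(item2)]; rule 4 [swims(item2) ∧ bird(item2) → metal(item2)]. Adds wooden(item2), metal(item2).
Round 3: rule 2 [wooden(item2) → stale(item2)]. Adds stale(item2).
Closure: {approved(item2), bird(item2), cold(item2), flies(item2), locked(item2), metal(item2), stale(item2), swims(item2), visible(item2), wooden(item2)} — 10 facts.

10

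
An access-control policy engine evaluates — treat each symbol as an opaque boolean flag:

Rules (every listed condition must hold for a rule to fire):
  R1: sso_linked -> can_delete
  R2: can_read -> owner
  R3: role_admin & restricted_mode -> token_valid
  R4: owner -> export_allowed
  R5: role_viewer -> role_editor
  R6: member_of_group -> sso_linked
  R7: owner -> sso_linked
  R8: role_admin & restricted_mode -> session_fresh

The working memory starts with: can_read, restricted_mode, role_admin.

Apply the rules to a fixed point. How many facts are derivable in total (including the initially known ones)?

9

[1] R2 [can_read -> owner]; R3 [role_admin & restricted_mode -> token_valid]; R8 [role_admin & restricted_mode -> session_fresh]. ⇒ new: owner, token_valid, session_fresh.
[2] R4 [owner -> export_allowed]; R7 [owner -> sso_linked]. ⇒ new: export_allowed, sso_linked.
[3] R1 [sso_linked -> can_delete]. ⇒ new: can_delete.
Closure: {can_delete, can_read, export_allowed, owner, restricted_mode, role_admin, session_fresh, sso_linked, token_valid} — 9 facts.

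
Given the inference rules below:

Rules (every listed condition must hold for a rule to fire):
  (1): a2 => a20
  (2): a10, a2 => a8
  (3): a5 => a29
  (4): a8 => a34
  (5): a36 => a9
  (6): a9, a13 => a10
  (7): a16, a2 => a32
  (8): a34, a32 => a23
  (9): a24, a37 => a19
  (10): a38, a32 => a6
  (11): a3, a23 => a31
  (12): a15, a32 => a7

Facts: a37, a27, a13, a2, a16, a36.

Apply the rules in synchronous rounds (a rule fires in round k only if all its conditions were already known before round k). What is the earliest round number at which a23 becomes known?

Round 1 fires (1), (5), (7), giving a20, a9, a32.
Round 2 fires (6), giving a10.
Round 3 fires (2), giving a8.
Round 4 fires (4), giving a34.
Round 5 fires (8), giving a23.
a23 first appears in round 5.

5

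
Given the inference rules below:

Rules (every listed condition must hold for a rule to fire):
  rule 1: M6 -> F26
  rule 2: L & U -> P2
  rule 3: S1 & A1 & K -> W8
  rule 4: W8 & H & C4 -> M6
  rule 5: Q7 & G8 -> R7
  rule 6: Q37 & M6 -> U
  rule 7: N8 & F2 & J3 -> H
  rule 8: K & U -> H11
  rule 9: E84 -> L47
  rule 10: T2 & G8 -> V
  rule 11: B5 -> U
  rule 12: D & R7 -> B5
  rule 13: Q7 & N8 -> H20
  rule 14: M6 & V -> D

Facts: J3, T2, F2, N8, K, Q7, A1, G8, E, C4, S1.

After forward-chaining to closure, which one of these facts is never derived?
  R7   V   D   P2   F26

Round 1: rule 3 [S1 & A1 & K -> W8]; rule 5 [Q7 & G8 -> R7]; rule 7 [N8 & F2 & J3 -> H]; rule 10 [T2 & G8 -> V]; rule 13 [Q7 & N8 -> H20]. New: W8, R7, H, V, H20.
Round 2: rule 4 [W8 & H & C4 -> M6]. New: M6.
Round 3: rule 1 [M6 -> F26]; rule 14 [M6 & V -> D]. New: F26, D.
Round 4: rule 12 [D & R7 -> B5]. New: B5.
Round 5: rule 11 [B5 -> U]. New: U.
Round 6: rule 8 [K & U -> H11]. New: H11.
Derived: D (round 3), F26 (round 3), R7 (round 1), V (round 1). P2 never appears in any round.

P2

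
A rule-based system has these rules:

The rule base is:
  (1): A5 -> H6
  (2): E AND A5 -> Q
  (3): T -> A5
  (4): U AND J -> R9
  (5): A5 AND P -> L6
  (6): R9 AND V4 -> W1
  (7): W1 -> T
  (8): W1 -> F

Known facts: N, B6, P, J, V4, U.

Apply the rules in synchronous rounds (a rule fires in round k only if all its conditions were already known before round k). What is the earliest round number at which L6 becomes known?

Round 1 — (4), derive R9.
Round 2 — (6), derive W1.
Round 3 — (7), (8), derive T, F.
Round 4 — (3), derive A5.
Round 5 — (1), (5), derive H6, L6.
L6 first appears in round 5.

5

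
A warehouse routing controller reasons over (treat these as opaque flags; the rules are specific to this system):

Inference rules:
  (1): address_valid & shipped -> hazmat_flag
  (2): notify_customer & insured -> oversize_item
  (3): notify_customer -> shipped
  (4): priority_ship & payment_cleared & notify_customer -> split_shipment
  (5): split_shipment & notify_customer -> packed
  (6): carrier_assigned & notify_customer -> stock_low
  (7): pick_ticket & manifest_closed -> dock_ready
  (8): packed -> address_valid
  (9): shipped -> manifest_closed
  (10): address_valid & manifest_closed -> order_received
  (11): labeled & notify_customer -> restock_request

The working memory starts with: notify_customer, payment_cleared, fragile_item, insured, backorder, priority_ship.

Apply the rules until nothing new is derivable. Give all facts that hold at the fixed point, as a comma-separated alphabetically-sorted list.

address_valid, backorder, fragile_item, hazmat_flag, insured, manifest_closed, notify_customer, order_received, oversize_item, packed, payment_cleared, priority_ship, shipped, split_shipment

Round 1: (2) [notify_customer & insured -> oversize_item]; (3) [notify_customer -> shipped]; (4) [priority_ship & payment_cleared & notify_customer -> split_shipment]. New: oversize_item, shipped, split_shipment.
Round 2: (5) [split_shipment & notify_customer -> packed]; (9) [shipped -> manifest_closed]. New: packed, manifest_closed.
Round 3: (8) [packed -> address_valid]. New: address_valid.
Round 4: (1) [address_valid & shipped -> hazmat_flag]; (10) [address_valid & manifest_closed -> order_received]. New: hazmat_flag, order_received.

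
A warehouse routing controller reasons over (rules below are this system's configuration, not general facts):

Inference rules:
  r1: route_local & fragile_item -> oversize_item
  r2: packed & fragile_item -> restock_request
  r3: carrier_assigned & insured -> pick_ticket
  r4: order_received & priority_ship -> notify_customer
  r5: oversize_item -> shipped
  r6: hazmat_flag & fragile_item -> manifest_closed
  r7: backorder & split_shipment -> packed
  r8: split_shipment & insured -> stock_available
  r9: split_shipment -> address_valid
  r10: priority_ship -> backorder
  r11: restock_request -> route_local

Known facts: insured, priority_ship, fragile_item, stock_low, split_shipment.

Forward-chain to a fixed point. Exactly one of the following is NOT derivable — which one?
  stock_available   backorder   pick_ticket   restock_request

Round 1: r8 [split_shipment & insured -> stock_available]; r9 [split_shipment -> address_valid]; r10 [priority_ship -> backorder]. Adds stock_available, address_valid, backorder.
Round 2: r7 [backorder & split_shipment -> packed]. Adds packed.
Round 3: r2 [packed & fragile_item -> restock_request]. Adds restock_request.
Round 4: r11 [restock_request -> route_local]. Adds route_local.
Round 5: r1 [route_local & fragile_item -> oversize_item]. Adds oversize_item.
Round 6: r5 [oversize_item -> shipped]. Adds shipped.
Derived: backorder (round 1), stock_available (round 1), restock_request (round 3). pick_ticket never appears in any round.

pick_ticket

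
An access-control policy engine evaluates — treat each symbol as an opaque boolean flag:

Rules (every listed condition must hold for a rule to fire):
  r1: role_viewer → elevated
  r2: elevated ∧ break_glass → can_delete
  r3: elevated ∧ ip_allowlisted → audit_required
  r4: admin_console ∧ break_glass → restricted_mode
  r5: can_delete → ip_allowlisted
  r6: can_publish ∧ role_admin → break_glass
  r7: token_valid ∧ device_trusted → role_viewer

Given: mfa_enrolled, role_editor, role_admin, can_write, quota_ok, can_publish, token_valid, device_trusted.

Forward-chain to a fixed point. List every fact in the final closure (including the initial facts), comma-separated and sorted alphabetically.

[1] r6 [can_publish ∧ role_admin → break_glass]; r7 [token_valid ∧ device_trusted → role_viewer]. ⇒ new: break_glass, role_viewer.
[2] r1 [role_viewer → elevated]. ⇒ new: elevated.
[3] r2 [elevated ∧ break_glass → can_delete]. ⇒ new: can_delete.
[4] r5 [can_delete → ip_allowlisted]. ⇒ new: ip_allowlisted.
[5] r3 [elevated ∧ ip_allowlisted → audit_required]. ⇒ new: audit_required.

audit_required, break_glass, can_delete, can_publish, can_write, device_trusted, elevated, ip_allowlisted, mfa_enrolled, quota_ok, role_admin, role_editor, role_viewer, token_valid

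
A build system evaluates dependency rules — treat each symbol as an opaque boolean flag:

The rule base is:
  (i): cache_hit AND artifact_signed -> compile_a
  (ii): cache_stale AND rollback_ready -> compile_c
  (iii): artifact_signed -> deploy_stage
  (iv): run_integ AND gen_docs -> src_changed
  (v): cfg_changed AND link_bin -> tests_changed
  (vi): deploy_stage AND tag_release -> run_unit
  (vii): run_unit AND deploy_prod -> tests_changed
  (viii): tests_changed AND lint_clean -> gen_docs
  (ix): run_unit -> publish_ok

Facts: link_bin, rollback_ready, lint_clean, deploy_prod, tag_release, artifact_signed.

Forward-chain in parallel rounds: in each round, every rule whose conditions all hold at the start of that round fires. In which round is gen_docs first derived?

4

Round 1: (iii) [artifact_signed -> deploy_stage]. Adds deploy_stage.
Round 2: (vi) [deploy_stage AND tag_release -> run_unit]. Adds run_unit.
Round 3: (vii) [run_unit AND deploy_prod -> tests_changed]; (ix) [run_unit -> publish_ok]. Adds tests_changed, publish_ok.
Round 4: (viii) [tests_changed AND lint_clean -> gen_docs]. Adds gen_docs.
gen_docs first appears in round 4.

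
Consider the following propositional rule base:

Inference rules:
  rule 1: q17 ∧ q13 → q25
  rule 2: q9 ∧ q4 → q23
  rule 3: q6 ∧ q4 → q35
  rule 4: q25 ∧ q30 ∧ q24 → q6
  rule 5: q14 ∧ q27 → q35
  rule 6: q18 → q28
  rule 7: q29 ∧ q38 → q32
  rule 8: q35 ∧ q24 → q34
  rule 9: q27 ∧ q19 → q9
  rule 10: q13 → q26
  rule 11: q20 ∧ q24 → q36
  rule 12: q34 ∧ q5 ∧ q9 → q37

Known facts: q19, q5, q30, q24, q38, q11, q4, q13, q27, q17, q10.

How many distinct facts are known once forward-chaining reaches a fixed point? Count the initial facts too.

Round 1 fires rule 1, rule 9, rule 10, giving q25, q9, q26.
Round 2 fires rule 2, rule 4, giving q23, q6.
Round 3 fires rule 3, giving q35.
Round 4 fires rule 8, giving q34.
Round 5 fires rule 12, giving q37.
Closure: {q10, q11, q13, q17, q19, q23, q24, q25, q26, q27, q30, q34, q35, q37, q38, q4, q5, q6, q9} — 19 facts.

19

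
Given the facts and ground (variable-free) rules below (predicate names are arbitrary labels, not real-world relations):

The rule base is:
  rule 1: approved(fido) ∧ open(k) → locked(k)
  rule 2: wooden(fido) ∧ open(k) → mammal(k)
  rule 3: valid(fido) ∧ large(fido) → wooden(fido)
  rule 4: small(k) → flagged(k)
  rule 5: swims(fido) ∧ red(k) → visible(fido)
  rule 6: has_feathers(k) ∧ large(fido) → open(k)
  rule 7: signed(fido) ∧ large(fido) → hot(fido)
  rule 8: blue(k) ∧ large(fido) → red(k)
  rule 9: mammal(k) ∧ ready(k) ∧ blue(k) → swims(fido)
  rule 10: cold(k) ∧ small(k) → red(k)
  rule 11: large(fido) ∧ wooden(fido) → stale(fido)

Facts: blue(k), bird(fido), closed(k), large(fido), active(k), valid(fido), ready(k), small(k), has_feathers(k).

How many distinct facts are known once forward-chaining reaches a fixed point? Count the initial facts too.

[1] rule 3 [valid(fido) ∧ large(fido) → wooden(fido)]; rule 4 [small(k) → flagged(k)]; rule 6 [has_feathers(k) ∧ large(fido) → open(k)]; rule 8 [blue(k) ∧ large(fido) → red(k)]. ⇒ new: wooden(fido), flagged(k), open(k), red(k).
[2] rule 2 [wooden(fido) ∧ open(k) → mammal(k)]; rule 11 [large(fido) ∧ wooden(fido) → stale(fido)]. ⇒ new: mammal(k), stale(fido).
[3] rule 9 [mammal(k) ∧ ready(k) ∧ blue(k) → swims(fido)]. ⇒ new: swims(fido).
[4] rule 5 [swims(fido) ∧ red(k) → visible(fido)]. ⇒ new: visible(fido).
Closure: {active(k), bird(fido), blue(k), closed(k), flagged(k), has_feathers(k), large(fido), mammal(k), open(k), ready(k), red(k), small(k), stale(fido), swims(fido), valid(fido), visible(fido), wooden(fido)} — 17 facts.

17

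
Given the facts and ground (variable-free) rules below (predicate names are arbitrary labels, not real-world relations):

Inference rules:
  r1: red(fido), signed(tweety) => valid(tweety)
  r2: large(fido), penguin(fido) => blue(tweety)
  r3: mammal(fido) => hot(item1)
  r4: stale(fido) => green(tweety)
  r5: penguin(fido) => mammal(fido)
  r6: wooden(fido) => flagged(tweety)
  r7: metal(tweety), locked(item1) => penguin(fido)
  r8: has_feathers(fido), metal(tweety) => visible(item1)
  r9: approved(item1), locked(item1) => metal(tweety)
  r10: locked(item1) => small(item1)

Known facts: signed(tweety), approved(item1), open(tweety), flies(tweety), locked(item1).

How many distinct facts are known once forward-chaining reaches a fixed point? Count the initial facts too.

Round 1: r9 [approved(item1), locked(item1) => metal(tweety)]; r10 [locked(item1) => small(item1)]. New: metal(tweety), small(item1).
Round 2: r7 [metal(tweety), locked(item1) => penguin(fido)]. New: penguin(fido).
Round 3: r5 [penguin(fido) => mammal(fido)]. New: mammal(fido).
Round 4: r3 [mammal(fido) => hot(item1)]. New: hot(item1).
Closure: {approved(item1), flies(tweety), hot(item1), locked(item1), mammal(fido), metal(tweety), open(tweety), penguin(fido), signed(tweety), small(item1)} — 10 facts.

10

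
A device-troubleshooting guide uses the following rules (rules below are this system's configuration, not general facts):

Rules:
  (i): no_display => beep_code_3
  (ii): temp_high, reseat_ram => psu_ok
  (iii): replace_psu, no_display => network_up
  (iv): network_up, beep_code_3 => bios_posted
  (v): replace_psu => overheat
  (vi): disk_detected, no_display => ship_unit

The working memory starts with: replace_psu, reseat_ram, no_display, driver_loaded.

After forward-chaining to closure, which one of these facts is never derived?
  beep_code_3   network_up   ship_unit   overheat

ship_unit

[1] (i) [no_display => beep_code_3]; (iii) [replace_psu, no_display => network_up]; (v) [replace_psu => overheat]. ⇒ new: beep_code_3, network_up, overheat.
[2] (iv) [network_up, beep_code_3 => bios_posted]. ⇒ new: bios_posted.
Derived: overheat (round 1), network_up (round 1), beep_code_3 (round 1). ship_unit never appears in any round.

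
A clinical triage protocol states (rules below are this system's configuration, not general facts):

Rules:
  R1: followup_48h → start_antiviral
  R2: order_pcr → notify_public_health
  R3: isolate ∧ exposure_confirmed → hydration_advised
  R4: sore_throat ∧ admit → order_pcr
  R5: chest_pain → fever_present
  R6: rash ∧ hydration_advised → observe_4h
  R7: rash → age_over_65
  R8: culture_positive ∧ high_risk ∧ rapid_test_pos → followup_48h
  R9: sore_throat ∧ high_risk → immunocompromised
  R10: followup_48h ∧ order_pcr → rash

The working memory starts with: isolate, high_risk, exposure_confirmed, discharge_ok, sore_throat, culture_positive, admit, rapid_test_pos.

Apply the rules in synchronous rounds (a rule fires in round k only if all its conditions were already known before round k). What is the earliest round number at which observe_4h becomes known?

3

[1] R3 [isolate ∧ exposure_confirmed → hydration_advised]; R4 [sore_throat ∧ admit → order_pcr]; R8 [culture_positive ∧ high_risk ∧ rapid_test_pos → followup_48h]; R9 [sore_throat ∧ high_risk → immunocompromised]. ⇒ new: hydration_advised, order_pcr, followup_48h, immunocompromised.
[2] R1 [followup_48h → start_antiviral]; R2 [order_pcr → notify_public_health]; R10 [followup_48h ∧ order_pcr → rash]. ⇒ new: start_antiviral, notify_public_health, rash.
[3] R6 [rash ∧ hydration_advised → observe_4h]; R7 [rash → age_over_65]. ⇒ new: observe_4h, age_over_65.
observe_4h first appears in round 3.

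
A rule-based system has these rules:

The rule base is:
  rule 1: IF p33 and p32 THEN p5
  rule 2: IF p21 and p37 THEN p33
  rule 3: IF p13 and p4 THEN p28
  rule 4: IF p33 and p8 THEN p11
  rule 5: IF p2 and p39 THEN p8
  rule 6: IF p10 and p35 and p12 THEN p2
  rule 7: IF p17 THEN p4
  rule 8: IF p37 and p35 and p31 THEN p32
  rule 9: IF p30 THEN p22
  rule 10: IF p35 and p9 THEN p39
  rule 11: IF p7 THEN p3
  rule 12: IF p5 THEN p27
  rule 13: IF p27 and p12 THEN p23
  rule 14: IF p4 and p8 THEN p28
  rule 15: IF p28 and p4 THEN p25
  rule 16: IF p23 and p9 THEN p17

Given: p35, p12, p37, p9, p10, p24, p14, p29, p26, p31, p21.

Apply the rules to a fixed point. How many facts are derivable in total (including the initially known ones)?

Round 1: rule 2 [IF p21 and p37 THEN p33]; rule 6 [IF p10 and p35 and p12 THEN p2]; rule 8 [IF p37 and p35 and p31 THEN p32]; rule 10 [IF p35 and p9 THEN p39]. New: p33, p2, p32, p39.
Round 2: rule 1 [IF p33 and p32 THEN p5]; rule 5 [IF p2 and p39 THEN p8]. New: p5, p8.
Round 3: rule 4 [IF p33 and p8 THEN p11]; rule 12 [IF p5 THEN p27]. New: p11, p27.
Round 4: rule 13 [IF p27 and p12 THEN p23]. New: p23.
Round 5: rule 16 [IF p23 and p9 THEN p17]. New: p17.
Round 6: rule 7 [IF p17 THEN p4]. New: p4.
Round 7: rule 14 [IF p4 and p8 THEN p28]. New: p28.
Round 8: rule 15 [IF p28 and p4 THEN p25]. New: p25.
Closure: {p10, p11, p12, p14, p17, p2, p21, p23, p24, p25, p26, p27, p28, p29, p31, p32, p33, p35, p37, p39, p4, p5, p8, p9} — 24 facts.

24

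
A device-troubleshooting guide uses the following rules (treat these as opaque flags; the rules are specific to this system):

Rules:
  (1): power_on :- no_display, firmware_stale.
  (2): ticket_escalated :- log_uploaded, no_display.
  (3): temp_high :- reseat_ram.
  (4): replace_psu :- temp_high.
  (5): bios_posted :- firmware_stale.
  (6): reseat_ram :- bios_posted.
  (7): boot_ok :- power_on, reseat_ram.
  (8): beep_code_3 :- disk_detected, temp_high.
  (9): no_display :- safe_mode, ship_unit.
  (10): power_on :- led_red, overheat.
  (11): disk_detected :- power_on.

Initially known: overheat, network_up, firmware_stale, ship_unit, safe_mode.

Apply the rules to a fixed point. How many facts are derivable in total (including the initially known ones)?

14

Round 1: (5) [bios_posted :- firmware_stale.]; (9) [no_display :- safe_mode, ship_unit.]. Adds bios_posted, no_display.
Round 2: (1) [power_on :- no_display, firmware_stale.]; (6) [reseat_ram :- bios_posted.]. Adds power_on, reseat_ram.
Round 3: (3) [temp_high :- reseat_ram.]; (7) [boot_ok :- power_on, reseat_ram.]; (11) [disk_detected :- power_on.]. Adds temp_high, boot_ok, disk_detected.
Round 4: (4) [replace_psu :- temp_high.]; (8) [beep_code_3 :- disk_detected, temp_high.]. Adds replace_psu, beep_code_3.
Closure: {beep_code_3, bios_posted, boot_ok, disk_detected, firmware_stale, network_up, no_display, overheat, power_on, replace_psu, reseat_ram, safe_mode, ship_unit, temp_high} — 14 facts.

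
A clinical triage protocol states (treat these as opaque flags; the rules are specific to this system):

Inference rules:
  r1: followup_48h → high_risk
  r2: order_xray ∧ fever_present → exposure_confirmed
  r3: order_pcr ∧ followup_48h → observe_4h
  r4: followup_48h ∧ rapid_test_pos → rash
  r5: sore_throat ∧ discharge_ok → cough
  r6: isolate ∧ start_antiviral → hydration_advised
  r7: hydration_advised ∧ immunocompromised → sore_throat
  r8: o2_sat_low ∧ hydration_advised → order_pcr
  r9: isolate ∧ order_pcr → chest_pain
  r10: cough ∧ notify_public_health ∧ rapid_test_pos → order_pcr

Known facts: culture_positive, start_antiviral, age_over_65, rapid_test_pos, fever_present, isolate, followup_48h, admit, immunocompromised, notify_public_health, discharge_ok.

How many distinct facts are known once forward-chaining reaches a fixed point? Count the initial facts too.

Round 1: r1 [followup_48h → high_risk]; r4 [followup_48h ∧ rapid_test_pos → rash]; r6 [isolate ∧ start_antiviral → hydration_advised]. Adds high_risk, rash, hydration_advised.
Round 2: r7 [hydration_advised ∧ immunocompromised → sore_throat]. Adds sore_throat.
Round 3: r5 [sore_throat ∧ discharge_ok → cough]. Adds cough.
Round 4: r10 [cough ∧ notify_public_health ∧ rapid_test_pos → order_pcr]. Adds order_pcr.
Round 5: r3 [order_pcr ∧ followup_48h → observe_4h]; r9 [isolate ∧ order_pcr → chest_pain]. Adds observe_4h, chest_pain.
Closure: {admit, age_over_65, chest_pain, cough, culture_positive, discharge_ok, fever_present, followup_48h, high_risk, hydration_advised, immunocompromised, isolate, notify_public_health, observe_4h, order_pcr, rapid_test_pos, rash, sore_throat, start_antiviral} — 19 facts.

19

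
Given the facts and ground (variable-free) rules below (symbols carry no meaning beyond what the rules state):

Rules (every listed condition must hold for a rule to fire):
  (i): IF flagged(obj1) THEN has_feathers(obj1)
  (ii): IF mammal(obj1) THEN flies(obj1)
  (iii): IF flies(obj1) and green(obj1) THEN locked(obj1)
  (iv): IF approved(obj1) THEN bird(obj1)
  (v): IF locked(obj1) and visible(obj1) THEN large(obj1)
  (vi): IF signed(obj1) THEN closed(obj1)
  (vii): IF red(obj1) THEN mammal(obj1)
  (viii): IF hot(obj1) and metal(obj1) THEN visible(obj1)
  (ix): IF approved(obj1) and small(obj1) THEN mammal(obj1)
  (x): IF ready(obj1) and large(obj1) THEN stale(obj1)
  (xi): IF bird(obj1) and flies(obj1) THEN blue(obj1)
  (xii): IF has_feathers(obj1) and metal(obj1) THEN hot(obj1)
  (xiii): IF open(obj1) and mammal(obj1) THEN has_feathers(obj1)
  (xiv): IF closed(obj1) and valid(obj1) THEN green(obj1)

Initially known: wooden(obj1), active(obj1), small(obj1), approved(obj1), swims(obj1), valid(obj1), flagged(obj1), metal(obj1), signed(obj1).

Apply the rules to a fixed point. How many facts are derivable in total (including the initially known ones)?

Round 1 — (i), (iv), (vi), (ix), derive has_feathers(obj1), bird(obj1), closed(obj1), mammal(obj1).
Round 2 — (ii), (xii), (xiv), derive flies(obj1), hot(obj1), green(obj1).
Round 3 — (iii), (viii), (xi), derive locked(obj1), visible(obj1), blue(obj1).
Round 4 — (v), derive large(obj1).
Closure: {active(obj1), approved(obj1), bird(obj1), blue(obj1), closed(obj1), flagged(obj1), flies(obj1), green(obj1), has_feathers(obj1), hot(obj1), large(obj1), locked(obj1), mammal(obj1), metal(obj1), signed(obj1), small(obj1), swims(obj1), valid(obj1), visible(obj1), wooden(obj1)} — 20 facts.

20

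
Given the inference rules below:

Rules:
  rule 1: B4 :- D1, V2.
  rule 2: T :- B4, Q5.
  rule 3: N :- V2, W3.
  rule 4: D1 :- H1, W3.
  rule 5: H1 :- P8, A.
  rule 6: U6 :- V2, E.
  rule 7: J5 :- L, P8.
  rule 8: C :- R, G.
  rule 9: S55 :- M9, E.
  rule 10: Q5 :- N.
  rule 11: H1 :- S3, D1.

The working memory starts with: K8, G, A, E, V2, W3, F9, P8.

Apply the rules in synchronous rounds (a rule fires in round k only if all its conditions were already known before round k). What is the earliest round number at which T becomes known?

4

Round 1 fires rule 3, rule 5, rule 6, giving N, H1, U6.
Round 2 fires rule 4, rule 10, giving D1, Q5.
Round 3 fires rule 1, giving B4.
Round 4 fires rule 2, giving T.
T first appears in round 4.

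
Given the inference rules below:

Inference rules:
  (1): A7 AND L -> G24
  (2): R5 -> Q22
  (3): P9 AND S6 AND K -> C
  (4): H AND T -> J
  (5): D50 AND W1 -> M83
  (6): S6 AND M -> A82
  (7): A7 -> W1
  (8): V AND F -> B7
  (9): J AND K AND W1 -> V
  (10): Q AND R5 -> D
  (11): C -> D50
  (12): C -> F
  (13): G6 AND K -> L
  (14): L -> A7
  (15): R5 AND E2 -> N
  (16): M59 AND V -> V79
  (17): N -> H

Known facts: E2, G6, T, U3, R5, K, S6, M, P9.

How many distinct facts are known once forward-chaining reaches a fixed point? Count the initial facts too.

24

[1] (2) [R5 -> Q22]; (3) [P9 AND S6 AND K -> C]; (6) [S6 AND M -> A82]; (13) [G6 AND K -> L]; (15) [R5 AND E2 -> N]. ⇒ new: Q22, C, A82, L, N.
[2] (11) [C -> D50]; (12) [C -> F]; (14) [L -> A7]; (17) [N -> H]. ⇒ new: D50, F, A7, H.
[3] (1) [A7 AND L -> G24]; (4) [H AND T -> J]; (7) [A7 -> W1]. ⇒ new: G24, J, W1.
[4] (5) [D50 AND W1 -> M83]; (9) [J AND K AND W1 -> V]. ⇒ new: M83, V.
[5] (8) [V AND F -> B7]. ⇒ new: B7.
Closure: {A7, A82, B7, C, D50, E2, F, G24, G6, H, J, K, L, M, M83, N, P9, Q22, R5, S6, T, U3, V, W1} — 24 facts.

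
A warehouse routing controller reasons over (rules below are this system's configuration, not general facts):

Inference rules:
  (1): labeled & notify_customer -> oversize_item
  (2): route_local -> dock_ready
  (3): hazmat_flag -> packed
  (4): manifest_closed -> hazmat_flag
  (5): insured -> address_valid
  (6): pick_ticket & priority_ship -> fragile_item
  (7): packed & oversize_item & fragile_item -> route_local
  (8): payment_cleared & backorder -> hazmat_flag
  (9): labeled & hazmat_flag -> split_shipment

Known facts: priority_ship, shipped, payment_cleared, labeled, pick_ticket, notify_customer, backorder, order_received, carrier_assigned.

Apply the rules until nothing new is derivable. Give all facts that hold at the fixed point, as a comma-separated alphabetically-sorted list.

backorder, carrier_assigned, dock_ready, fragile_item, hazmat_flag, labeled, notify_customer, order_received, oversize_item, packed, payment_cleared, pick_ticket, priority_ship, route_local, shipped, split_shipment

Round 1 fires (1), (6), (8), giving oversize_item, fragile_item, hazmat_flag.
Round 2 fires (3), (9), giving packed, split_shipment.
Round 3 fires (7), giving route_local.
Round 4 fires (2), giving dock_ready.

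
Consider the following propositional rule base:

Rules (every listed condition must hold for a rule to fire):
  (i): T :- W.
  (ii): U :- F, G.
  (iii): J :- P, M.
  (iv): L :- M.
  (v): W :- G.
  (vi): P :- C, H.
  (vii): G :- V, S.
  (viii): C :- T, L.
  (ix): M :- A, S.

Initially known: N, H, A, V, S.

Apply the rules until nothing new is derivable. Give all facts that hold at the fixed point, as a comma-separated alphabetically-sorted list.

A, C, G, H, J, L, M, N, P, S, T, V, W

Round 1: (vii) [G :- V, S.]; (ix) [M :- A, S.]. Adds G, M.
Round 2: (iv) [L :- M.]; (v) [W :- G.]. Adds L, W.
Round 3: (i) [T :- W.]. Adds T.
Round 4: (viii) [C :- T, L.]. Adds C.
Round 5: (vi) [P :- C, H.]. Adds P.
Round 6: (iii) [J :- P, M.]. Adds J.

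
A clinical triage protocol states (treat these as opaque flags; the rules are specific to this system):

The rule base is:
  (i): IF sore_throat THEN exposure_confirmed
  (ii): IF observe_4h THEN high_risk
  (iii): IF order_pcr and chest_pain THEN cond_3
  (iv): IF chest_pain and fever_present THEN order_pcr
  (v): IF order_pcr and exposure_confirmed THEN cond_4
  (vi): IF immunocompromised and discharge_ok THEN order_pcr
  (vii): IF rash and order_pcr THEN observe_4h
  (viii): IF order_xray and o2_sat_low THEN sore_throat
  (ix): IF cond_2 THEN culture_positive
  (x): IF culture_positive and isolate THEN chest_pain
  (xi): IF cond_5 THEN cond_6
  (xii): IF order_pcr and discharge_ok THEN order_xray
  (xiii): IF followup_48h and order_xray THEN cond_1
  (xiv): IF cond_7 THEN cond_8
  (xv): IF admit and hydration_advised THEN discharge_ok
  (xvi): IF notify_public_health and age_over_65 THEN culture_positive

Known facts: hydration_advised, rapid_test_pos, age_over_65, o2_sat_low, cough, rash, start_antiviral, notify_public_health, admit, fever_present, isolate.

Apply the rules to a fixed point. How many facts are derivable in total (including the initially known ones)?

Round 1 fires (xv), (xvi), giving discharge_ok, culture_positive.
Round 2 fires (x), giving chest_pain.
Round 3 fires (iv), giving order_pcr.
Round 4 fires (iii), (vii), (xii), giving cond_3, observe_4h, order_xray.
Round 5 fires (ii), (viii), giving high_risk, sore_throat.
Round 6 fires (i), giving exposure_confirmed.
Round 7 fires (v), giving cond_4.
Closure: {admit, age_over_65, chest_pain, cond_3, cond_4, cough, culture_positive, discharge_ok, exposure_confirmed, fever_present, high_risk, hydration_advised, isolate, notify_public_health, o2_sat_low, observe_4h, order_pcr, order_xray, rapid_test_pos, rash, sore_throat, start_antiviral} — 22 facts.

22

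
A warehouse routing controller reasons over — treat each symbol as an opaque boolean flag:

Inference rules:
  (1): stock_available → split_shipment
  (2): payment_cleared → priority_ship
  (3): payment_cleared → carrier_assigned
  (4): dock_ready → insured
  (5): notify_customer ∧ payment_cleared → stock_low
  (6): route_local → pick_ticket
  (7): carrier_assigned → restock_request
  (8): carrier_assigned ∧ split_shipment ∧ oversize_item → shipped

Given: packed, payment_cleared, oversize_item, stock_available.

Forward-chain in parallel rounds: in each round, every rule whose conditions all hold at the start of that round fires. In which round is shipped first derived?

2

[1] (1) [stock_available → split_shipment]; (2) [payment_cleared → priority_ship]; (3) [payment_cleared → carrier_assigned]. ⇒ new: split_shipment, priority_ship, carrier_assigned.
[2] (7) [carrier_assigned → restock_request]; (8) [carrier_assigned ∧ split_shipment ∧ oversize_item → shipped]. ⇒ new: restock_request, shipped.
shipped first appears in round 2.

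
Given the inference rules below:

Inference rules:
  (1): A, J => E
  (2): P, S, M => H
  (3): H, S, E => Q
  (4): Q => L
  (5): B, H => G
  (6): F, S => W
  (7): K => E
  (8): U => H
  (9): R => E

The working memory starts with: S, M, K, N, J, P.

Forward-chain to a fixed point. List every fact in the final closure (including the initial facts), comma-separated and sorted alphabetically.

E, H, J, K, L, M, N, P, Q, S

Round 1 fires (2), (7), giving H, E.
Round 2 fires (3), giving Q.
Round 3 fires (4), giving L.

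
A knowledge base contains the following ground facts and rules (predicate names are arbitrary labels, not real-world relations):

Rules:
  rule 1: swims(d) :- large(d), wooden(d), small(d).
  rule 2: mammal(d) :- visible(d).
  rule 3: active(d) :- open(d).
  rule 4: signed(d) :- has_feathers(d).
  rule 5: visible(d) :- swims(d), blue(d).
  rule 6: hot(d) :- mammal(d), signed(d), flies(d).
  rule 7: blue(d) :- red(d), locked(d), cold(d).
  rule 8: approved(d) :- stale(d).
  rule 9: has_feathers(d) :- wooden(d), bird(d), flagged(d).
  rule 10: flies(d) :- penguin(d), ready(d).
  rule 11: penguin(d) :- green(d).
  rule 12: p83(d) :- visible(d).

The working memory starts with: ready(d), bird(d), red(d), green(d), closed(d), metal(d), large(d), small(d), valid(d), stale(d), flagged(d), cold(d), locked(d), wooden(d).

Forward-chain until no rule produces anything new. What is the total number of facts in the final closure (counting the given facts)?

[1] rule 1 [swims(d) :- large(d), wooden(d), small(d).]; rule 7 [blue(d) :- red(d), locked(d), cold(d).]; rule 8 [approved(d) :- stale(d).]; rule 9 [has_feathers(d) :- wooden(d), bird(d), flagged(d).]; rule 11 [penguin(d) :- green(d).]. ⇒ new: swims(d), blue(d), approved(d), has_feathers(d), penguin(d).
[2] rule 4 [signed(d) :- has_feathers(d).]; rule 5 [visible(d) :- swims(d), blue(d).]; rule 10 [flies(d) :- penguin(d), ready(d).]. ⇒ new: signed(d), visible(d), flies(d).
[3] rule 2 [mammal(d) :- visible(d).]; rule 12 [p83(d) :- visible(d).]. ⇒ new: mammal(d), p83(d).
[4] rule 6 [hot(d) :- mammal(d), signed(d), flies(d).]. ⇒ new: hot(d).
Closure: {approved(d), bird(d), blue(d), closed(d), cold(d), flagged(d), flies(d), green(d), has_feathers(d), hot(d), large(d), locked(d), mammal(d), metal(d), p83(d), penguin(d), ready(d), red(d), signed(d), small(d), stale(d), swims(d), valid(d), visible(d), wooden(d)} — 25 facts.

25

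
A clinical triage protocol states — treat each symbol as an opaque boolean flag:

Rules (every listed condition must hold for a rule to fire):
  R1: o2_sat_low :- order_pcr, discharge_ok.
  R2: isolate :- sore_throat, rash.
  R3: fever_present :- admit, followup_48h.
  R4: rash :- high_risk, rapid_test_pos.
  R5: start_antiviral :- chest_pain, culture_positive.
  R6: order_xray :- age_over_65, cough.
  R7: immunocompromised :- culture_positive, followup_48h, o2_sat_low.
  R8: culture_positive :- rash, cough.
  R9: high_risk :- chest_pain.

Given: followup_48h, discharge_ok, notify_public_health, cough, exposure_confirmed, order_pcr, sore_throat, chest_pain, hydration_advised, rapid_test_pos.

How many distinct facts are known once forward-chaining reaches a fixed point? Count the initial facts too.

Round 1: R1 [o2_sat_low :- order_pcr, discharge_ok.]; R9 [high_risk :- chest_pain.]. Adds o2_sat_low, high_risk.
Round 2: R4 [rash :- high_risk, rapid_test_pos.]. Adds rash.
Round 3: R2 [isolate :- sore_throat, rash.]; R8 [culture_positive :- rash, cough.]. Adds isolate, culture_positive.
Round 4: R5 [start_antiviral :- chest_pain, culture_positive.]; R7 [immunocompromised :- culture_positive, followup_48h, o2_sat_low.]. Adds start_antiviral, immunocompromised.
Closure: {chest_pain, cough, culture_positive, discharge_ok, exposure_confirmed, followup_48h, high_risk, hydration_advised, immunocompromised, isolate, notify_public_health, o2_sat_low, order_pcr, rapid_test_pos, rash, sore_throat, start_antiviral} — 17 facts.

17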